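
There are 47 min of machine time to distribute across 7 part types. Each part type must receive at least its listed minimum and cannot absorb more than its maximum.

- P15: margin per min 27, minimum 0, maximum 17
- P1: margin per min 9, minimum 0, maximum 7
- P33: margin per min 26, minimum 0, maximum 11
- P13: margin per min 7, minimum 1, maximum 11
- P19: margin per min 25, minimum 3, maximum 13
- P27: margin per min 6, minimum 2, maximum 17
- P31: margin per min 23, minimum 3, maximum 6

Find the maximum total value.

1158

Meeting every minimum uses 0+0+0+1+3+2+3 = 9 min, leaving 38.
Order the part types by margin per min: P15 27 > P33 26 > P19 25 > P31 23 > P1 9 > P13 7 > P27 6.
Give P15 17 more to hit its cap of 17 ; 21 left.
Give P33 11 more to hit its cap of 11 ; 10 left.
P19: +10 to 13 (cap) ; 0 left.
Total = 27×17 + 26×11 + 7×1 + 25×13 + 6×2 + 23×3 = 1158.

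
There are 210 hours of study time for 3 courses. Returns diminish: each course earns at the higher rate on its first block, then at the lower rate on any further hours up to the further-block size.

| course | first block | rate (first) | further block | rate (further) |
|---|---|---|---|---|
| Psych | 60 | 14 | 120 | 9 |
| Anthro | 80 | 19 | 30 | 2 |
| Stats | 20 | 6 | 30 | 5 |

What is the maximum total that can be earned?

2990

Order all 6 blocks by rate: Anthro/tier1 19 > Psych/tier1 14 > Psych/tier2 9 > Stats/tier1 6 > Stats/tier2 5 > Anthro/tier2 2.
Anthro/tier1 (19): +80 — 130 left.
Psych tier1 at 14: fill all 60 — 70 left.
Psych/tier2: +70 of 120 at 9; pool empty.
Total = 19×80 + 14×60 + 9×70 = 2990.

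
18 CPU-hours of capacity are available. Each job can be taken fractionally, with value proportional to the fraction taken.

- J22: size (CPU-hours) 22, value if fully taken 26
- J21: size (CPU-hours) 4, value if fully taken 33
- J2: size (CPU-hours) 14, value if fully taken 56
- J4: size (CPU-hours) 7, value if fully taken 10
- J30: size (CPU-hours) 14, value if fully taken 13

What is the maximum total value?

89

Best value per unit of size first: J21 33/4≈8.25, J2 56/14≈4, J4 10/7≈1.43, J22 26/22≈1.18, J30 13/14≈0.929.
J21: take in full, 4 CPU-hours for value 33 — 14 left.
J2: take in full, 14 CPU-hours for value 56 — 0 left.
Total value = 89.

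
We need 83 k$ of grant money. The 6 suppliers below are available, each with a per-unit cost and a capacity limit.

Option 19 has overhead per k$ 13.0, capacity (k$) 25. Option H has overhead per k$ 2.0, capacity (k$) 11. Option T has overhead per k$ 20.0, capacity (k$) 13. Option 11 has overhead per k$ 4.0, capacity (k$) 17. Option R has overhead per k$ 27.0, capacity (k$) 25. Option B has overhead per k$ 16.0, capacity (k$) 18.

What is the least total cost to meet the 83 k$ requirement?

Fill from the cheapest supplier first.
Option H (2.0): use full 11 → 72 k$ to go.
Take 17 from Option 11 at 4.0 → need 55 more.
Option 19 (13.0): use full 25 → 30 k$ to go.
Option B at 16.0: take all 18 k$ → 12 still needed.
Take 12 from Option T at 20.0 to finish.
Option R: unused.
Cost = 11×2.0 + 17×4.0 + 25×13.0 + 18×16.0 + 12×20.0 = 943.

943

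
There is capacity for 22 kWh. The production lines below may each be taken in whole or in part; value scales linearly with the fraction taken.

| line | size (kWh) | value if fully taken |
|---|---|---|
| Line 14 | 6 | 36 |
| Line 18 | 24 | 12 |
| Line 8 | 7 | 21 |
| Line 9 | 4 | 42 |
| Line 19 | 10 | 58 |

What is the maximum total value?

Best value per unit of size first: Line 9 42/4≈10.5, Line 14 36/6≈6, Line 19 58/10≈5.8, Line 8 21/7≈3, Line 18 12/24≈0.5.
All 4 kWh of Line 9 fit (value 42) → 18 remain.
Take all of Line 14 (6 kWh, value 36) → 12 kWh left.
Line 19: take in full, 10 kWh for value 58 → 2 left.
2 kWh left: a 2/7 share of Line 8 gives 21×2/7 = 6.
Total value = 142.

142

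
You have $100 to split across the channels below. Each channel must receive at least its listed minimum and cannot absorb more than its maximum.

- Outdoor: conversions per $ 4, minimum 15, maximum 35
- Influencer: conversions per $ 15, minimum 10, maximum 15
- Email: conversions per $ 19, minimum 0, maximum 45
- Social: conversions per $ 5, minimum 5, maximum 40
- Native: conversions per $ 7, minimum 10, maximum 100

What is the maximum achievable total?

1305

Meeting every minimum uses 15+10+0+5+10 = 40 $, leaving 60.
Order the channels by conversions per $: Email 19 > Influencer 15 > Native 7 > Social 5 > Outdoor 4.
Email: +45 to 45 (cap) — 15 left.
Influencer: +5 to 15 (cap) — 10 left.
Only 10 left; Native takes them to reach 20.
Total = 4×15 + 15×15 + 19×45 + 5×5 + 7×20 = 1305.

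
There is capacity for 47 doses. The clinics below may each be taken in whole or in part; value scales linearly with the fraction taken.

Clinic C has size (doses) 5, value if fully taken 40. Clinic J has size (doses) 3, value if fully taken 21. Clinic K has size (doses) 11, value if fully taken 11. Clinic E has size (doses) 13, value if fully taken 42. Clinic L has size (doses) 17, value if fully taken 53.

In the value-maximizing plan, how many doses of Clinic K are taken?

9

Rank by value-to-size ratio: Clinic C 40/5≈8, Clinic J 21/3≈7, Clinic E 42/13≈3.23, Clinic L 53/17≈3.12, Clinic K 11/11≈1.
Clinic C: take in full, 5 doses for value 40 — 42 left.
All 3 doses of Clinic J fit (value 21) — 39 remain.
All 13 doses of Clinic E fit (value 42) — 26 remain.
Clinic L: take in full, 17 doses for value 53 — 9 left.
Fill the last 9 doses with part of Clinic K: 9/11 of it earns 9.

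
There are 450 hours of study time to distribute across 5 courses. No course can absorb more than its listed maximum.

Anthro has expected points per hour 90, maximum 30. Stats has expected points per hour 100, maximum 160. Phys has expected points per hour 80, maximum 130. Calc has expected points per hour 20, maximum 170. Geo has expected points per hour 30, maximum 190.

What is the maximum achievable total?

33000

Order the courses by expected points per hour: Stats 100 > Anthro 90 > Phys 80 > Geo 30 > Calc 20.
Give Stats 160 to hit its cap of 160 → 290 left.
Give Anthro 30 to hit its cap of 30 → 260 left.
Give Phys 130 to hit its cap of 130 → 130 left.
Geo has room for 190 but only 130 remain, so it gets 130.
Total = 90×30 + 100×160 + 80×130 + 30×130 = 33000.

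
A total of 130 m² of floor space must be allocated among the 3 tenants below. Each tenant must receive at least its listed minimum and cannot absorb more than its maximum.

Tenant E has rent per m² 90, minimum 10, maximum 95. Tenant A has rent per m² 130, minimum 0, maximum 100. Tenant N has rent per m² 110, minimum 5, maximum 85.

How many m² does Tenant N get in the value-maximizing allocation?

20

Meeting every minimum uses 10+0+5 = 15 m², leaving 115.
Rank by rent per m²: Tenant A 130 > Tenant N 110 > Tenant E 90.
Tenant A takes 100 more to reach its cap of 100 — 15 left.
Only 15 left; Tenant N takes them to reach 20.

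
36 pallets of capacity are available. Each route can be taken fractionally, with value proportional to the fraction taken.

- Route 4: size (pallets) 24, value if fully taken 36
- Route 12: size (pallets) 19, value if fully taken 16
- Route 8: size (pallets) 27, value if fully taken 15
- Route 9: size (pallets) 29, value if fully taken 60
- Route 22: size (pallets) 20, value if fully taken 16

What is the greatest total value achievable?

70.5

Sort by value density: Route 9 60/29≈2.07, Route 4 36/24≈1.5, Route 12 16/19≈0.842, Route 22 16/20≈0.8, Route 8 15/27≈0.556.
Route 9: take in full, 29 pallets for value 60 ; 7 left.
Only 7 pallets remain; take 7/24 of Route 4 for value 36×7/24 = 10.5.
Total value = 70.5.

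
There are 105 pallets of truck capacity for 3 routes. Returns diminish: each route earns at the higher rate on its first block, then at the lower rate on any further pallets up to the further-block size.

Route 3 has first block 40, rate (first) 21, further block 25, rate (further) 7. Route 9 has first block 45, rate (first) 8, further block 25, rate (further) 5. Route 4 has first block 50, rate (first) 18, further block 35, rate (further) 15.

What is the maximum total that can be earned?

1965

Treat each block as its own option and order by rate: Route 3/tier1 21 > Route 4/tier1 18 > Route 4/tier2 15 > Route 9/tier1 8 > Route 3/tier2 7 > Route 9/tier2 5.
Route 3 tier1 at 21: fill all 40 → 65 left.
Fill Route 4 tier1 block (50 at 18) → 15 left.
Route 4/tier2: +15 of 35 at 15; pool empty.
Total = 21×40 + 18×50 + 15×15 = 1965.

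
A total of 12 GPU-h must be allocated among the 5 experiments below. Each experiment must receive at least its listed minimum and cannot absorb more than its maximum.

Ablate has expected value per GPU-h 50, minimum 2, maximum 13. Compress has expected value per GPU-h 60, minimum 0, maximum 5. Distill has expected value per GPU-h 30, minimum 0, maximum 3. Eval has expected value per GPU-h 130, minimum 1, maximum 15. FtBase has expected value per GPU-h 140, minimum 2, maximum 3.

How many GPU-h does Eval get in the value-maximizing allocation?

Meeting every minimum uses 2+0+0+1+2 = 5 GPU-h, leaving 7.
Rank by expected value per GPU-h: FtBase 140 > Eval 130 > Compress 60 > Ablate 50 > Distill 30.
FtBase: +1 to 3 (cap) ; 6 left.
Only 6 left; Eval takes them to reach 7.

7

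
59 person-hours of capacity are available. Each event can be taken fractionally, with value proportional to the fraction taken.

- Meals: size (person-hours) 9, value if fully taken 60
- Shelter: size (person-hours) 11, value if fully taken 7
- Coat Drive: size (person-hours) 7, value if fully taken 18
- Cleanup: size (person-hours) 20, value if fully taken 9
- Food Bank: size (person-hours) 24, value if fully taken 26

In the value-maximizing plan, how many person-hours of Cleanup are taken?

8

Rank by value-to-size ratio: Meals 60/9≈6.67, Coat Drive 18/7≈2.57, Food Bank 26/24≈1.08, Shelter 7/11≈0.636, Cleanup 9/20≈0.45.
Meals: take in full, 9 person-hours for value 60 → 50 left.
Coat Drive: take in full, 7 person-hours for value 18 → 43 left.
Take all of Food Bank (24 person-hours, value 26) → 19 person-hours left.
Take all of Shelter (11 person-hours, value 7) → 8 person-hours left.
8 person-hours left: a 8/20 share of Cleanup gives 9×8/20 = 3.6.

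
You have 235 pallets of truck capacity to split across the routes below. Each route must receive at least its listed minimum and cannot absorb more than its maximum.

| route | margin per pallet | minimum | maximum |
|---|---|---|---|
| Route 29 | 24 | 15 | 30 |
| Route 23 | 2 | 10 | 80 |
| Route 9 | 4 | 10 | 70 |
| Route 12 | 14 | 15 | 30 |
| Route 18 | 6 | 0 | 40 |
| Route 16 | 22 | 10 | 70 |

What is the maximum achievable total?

Meeting every minimum uses 15+10+10+15+0+10 = 60 pallets, leaving 175.
Rank by margin per pallet: Route 29 24 > Route 16 22 > Route 12 14 > Route 18 6 > Route 9 4 > Route 23 2.
Route 29: +15 to 30 (cap) — 160 left.
Give Route 16 60 more to hit its cap of 70 — 100 left.
Route 12 takes 15 more to reach its cap of 30 — 85 left.
Route 18 takes 40 more to reach its cap of 40 — 45 left.
Route 9: +45 (room for 60) → 55. Pool exhausted.
Total = 24×30 + 2×10 + 4×55 + 14×30 + 6×40 + 22×70 = 3160.

3160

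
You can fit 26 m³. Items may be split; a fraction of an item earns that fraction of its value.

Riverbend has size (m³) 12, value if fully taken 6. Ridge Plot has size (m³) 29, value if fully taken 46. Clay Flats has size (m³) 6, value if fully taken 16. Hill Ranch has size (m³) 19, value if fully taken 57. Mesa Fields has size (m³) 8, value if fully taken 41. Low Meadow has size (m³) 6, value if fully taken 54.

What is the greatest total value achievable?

131

Sort by value density: Low Meadow 54/6≈9, Mesa Fields 41/8≈5.12, Hill Ranch 57/19≈3, Clay Flats 16/6≈2.67, Ridge Plot 46/29≈1.59, Riverbend 6/12≈0.5.
Low Meadow: take in full, 6 m³ for value 54 → 20 left.
Take all of Mesa Fields (8 m³, value 41) → 12 m³ left.
12 m³ left: a 12/19 share of Hill Ranch gives 57×12/19 = 36.
Total value = 131.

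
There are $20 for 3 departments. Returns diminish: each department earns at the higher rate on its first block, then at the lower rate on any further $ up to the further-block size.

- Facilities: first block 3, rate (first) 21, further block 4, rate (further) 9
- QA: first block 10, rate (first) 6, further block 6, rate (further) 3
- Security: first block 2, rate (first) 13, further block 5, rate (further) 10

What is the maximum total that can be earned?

211

Order all 6 blocks by rate: Facilities/T1 21 > Security/T1 13 > Security/T2 10 > Facilities/T2 9 > QA/T1 6 > QA/T2 3.
Fill Facilities T1 block (3 at 21) — 17 left.
Fill Security T1 block (2 at 13) — 15 left.
Fill Security T2 block (5 at 10) — 10 left.
Facilities T2 at 9: fill all 4 — 6 left.
QA/T1: +6 of 10 at 6; pool empty.
Total = 21×3 + 13×2 + 10×5 + 9×4 + 6×6 = 211.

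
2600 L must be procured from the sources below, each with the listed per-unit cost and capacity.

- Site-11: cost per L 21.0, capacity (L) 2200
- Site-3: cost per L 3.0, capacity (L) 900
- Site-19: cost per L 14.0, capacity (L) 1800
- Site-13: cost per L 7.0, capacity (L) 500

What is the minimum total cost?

23000

Fill from the cheapest source first.
Site-3 at 3.0: take all 900 L → 1700 still needed.
Site-13 at 7.0: take all 500 L → 1200 still needed.
Site-19 (14.0): take the remaining 1200 → done.
Site-11: unused.
Cost = 900×3.0 + 500×7.0 + 1200×14.0 = 23000.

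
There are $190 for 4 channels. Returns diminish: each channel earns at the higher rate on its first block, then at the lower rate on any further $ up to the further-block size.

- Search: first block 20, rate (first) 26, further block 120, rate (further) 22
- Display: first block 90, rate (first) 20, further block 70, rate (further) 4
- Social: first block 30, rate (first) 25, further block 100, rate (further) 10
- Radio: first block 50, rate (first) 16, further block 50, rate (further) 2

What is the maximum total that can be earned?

4310

Treat each block as its own option and order by rate: Search/tier1 26 > Social/tier1 25 > Search/tier2 22 > Display/tier1 20 > Radio/tier1 16 > Social/tier2 10 > Display/tier2 4 > Radio/tier2 2.
Fill Search tier1 block (20 at 26) → 170 left.
Social/tier1 (25): +30 → 140 left.
Fill Search tier2 block (120 at 22) → 20 left.
Display/tier1: +20 of 90 at 20; pool empty.
Total = 26×20 + 25×30 + 22×120 + 20×20 = 4310.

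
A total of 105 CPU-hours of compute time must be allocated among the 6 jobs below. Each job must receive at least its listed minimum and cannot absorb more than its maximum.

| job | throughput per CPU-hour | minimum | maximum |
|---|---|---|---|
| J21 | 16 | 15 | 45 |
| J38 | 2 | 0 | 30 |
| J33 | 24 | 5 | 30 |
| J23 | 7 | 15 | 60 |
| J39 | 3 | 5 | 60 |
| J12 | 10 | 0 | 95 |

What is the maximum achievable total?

Meeting every minimum uses 15+0+5+15+5+0 = 40 CPU-hours, leaving 65.
Order the jobs by throughput per CPU-hour: J33 24 > J21 16 > J12 10 > J23 7 > J39 3 > J38 2.
J33 takes 25 more to reach its cap of 30 ; 40 left.
J21 takes 30 more to reach its cap of 45 ; 10 left.
J12 has room for 95 more but only 10 remain, so it gets 10.
Total = 16×45 + 24×30 + 7×15 + 3×5 + 10×10 = 1660.

1660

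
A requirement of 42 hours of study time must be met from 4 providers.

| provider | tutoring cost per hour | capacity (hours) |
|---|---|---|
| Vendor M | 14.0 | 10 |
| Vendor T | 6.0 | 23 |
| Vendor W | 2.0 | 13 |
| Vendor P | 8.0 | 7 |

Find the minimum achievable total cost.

212

Use providers in increasing cost order.
Vendor W at 2.0: take all 13 hours — 29 still needed.
Take 23 from Vendor T at 6.0 — need 6 more.
Vendor P at 8.0: take 6 of its 7 — requirement met.
Vendor M: unused.
Cost = 13×2.0 + 23×6.0 + 6×8.0 = 212.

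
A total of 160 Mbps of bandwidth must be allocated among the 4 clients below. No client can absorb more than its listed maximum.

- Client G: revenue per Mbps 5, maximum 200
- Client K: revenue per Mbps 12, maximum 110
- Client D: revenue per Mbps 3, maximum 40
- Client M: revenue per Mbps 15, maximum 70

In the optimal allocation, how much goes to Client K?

90

Highest revenue per Mbps first: Client M 15 > Client K 12 > Client G 5 > Client D 3.
Give Client M 70 to hit its cap of 70 ; 90 left.
Client K has room for 110 but only 90 remain, so it gets 90.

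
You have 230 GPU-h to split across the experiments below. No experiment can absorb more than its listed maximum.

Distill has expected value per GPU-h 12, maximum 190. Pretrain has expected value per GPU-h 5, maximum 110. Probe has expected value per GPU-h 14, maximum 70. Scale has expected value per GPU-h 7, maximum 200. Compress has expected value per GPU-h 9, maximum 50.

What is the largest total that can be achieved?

2900

Order the experiments by expected value per GPU-h: Probe 14 > Distill 12 > Compress 9 > Scale 7 > Pretrain 5.
Give Probe 70 to hit its cap of 70 — 160 left.
Distill has room for 190 but only 160 remain, so it gets 160.
Total = 12×160 + 14×70 = 2900.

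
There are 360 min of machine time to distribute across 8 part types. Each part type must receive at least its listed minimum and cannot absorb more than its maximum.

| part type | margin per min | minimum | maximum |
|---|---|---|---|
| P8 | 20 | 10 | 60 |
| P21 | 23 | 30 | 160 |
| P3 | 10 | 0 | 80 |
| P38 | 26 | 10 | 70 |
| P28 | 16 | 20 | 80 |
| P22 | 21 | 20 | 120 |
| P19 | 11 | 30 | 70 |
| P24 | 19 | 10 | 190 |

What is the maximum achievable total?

Meeting every minimum uses 10+30+0+10+20+20+30+10 = 130 min, leaving 230.
Order the part types by margin per min: P38 26 > P21 23 > P22 21 > P8 20 > P24 19 > P28 16 > P19 11 > P3 10.
P38: +60 to 70 (cap) ; 170 left.
P21 takes 130 more to reach its cap of 160 ; 40 left.
P22: +40 (room for 100) → 60. Pool exhausted.
Total = 20×10 + 23×160 + 26×70 + 16×20 + 21×60 + 11×30 + 19×10 = 7800.

7800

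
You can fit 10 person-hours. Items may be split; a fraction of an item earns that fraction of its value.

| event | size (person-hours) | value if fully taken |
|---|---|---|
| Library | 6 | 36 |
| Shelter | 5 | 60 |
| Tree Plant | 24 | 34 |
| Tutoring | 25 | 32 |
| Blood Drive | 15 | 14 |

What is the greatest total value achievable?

Sort by value density: Shelter 60/5≈12, Library 36/6≈6, Tree Plant 34/24≈1.42, Tutoring 32/25≈1.28, Blood Drive 14/15≈0.933.
Take all of Shelter (5 person-hours, value 60) → 5 person-hours left.
5 person-hours left: a 5/6 share of Library gives 36×5/6 = 30.
Total value = 90.

90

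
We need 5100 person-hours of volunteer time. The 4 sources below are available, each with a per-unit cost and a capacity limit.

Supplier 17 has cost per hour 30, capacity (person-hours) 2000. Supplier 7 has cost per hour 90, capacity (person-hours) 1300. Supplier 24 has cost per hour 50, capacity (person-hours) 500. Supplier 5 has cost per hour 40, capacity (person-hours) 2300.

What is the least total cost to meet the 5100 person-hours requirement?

Fill from the cheapest source first.
Take 2000 from Supplier 17 at 30 — need 3100 more.
Take 2300 from Supplier 5 at 40 — need 800 more.
Take 500 from Supplier 24 at 50 — need 300 more.
Take 300 from Supplier 7 at 90 to finish.
Cost = 2000×30 + 2300×40 + 500×50 + 300×90 = 204000.

204000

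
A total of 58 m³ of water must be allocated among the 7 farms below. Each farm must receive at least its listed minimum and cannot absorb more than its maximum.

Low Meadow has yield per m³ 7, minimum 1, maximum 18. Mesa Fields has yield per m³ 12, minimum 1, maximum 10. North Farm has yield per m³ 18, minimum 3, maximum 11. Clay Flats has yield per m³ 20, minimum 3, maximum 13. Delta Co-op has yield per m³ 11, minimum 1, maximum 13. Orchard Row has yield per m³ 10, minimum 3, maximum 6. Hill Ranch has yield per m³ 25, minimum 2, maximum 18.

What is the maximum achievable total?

1087

Meeting every minimum uses 1+1+3+3+1+3+2 = 14 m³, leaving 44.
Order the farms by yield per m³: Hill Ranch 25 > Clay Flats 20 > North Farm 18 > Mesa Fields 12 > Delta Co-op 11 > Orchard Row 10 > Low Meadow 7.
Hill Ranch takes 16 more to reach its cap of 18 ; 28 left.
Clay Flats: +10 to 13 (cap) ; 18 left.
North Farm takes 8 more to reach its cap of 11 ; 10 left.
Give Mesa Fields 9 more to hit its cap of 10 ; 1 left.
Only 1 left; Delta Co-op takes them to reach 2.
Total = 7×1 + 12×10 + 18×11 + 20×13 + 11×2 + 10×3 + 25×18 = 1087.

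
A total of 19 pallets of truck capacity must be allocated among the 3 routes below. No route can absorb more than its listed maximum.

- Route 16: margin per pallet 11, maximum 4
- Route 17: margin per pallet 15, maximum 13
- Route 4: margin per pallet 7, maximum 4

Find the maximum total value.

253

Order the routes by margin per pallet: Route 17 15 > Route 16 11 > Route 4 7.
Route 17 takes 13 to reach its cap of 13 — 6 left.
Route 16 takes 4 to reach its cap of 4 — 2 left.
Route 4: +2 (room for 4) → 2. Pool exhausted.
Total = 11×4 + 15×13 + 7×2 = 253.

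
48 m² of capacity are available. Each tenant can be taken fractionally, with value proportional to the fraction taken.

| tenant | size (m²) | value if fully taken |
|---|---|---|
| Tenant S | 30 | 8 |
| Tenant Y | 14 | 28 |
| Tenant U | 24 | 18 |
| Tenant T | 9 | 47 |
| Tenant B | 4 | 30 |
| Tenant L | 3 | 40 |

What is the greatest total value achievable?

158.5

Rank by value-to-size ratio: Tenant L 40/3≈13.3, Tenant B 30/4≈7.5, Tenant T 47/9≈5.22, Tenant Y 28/14≈2, Tenant U 18/24≈0.75, Tenant S 8/30≈0.267.
All 3 m² of Tenant L fit (value 40) ; 45 remain.
All 4 m² of Tenant B fit (value 30) ; 41 remain.
Take all of Tenant T (9 m², value 47) ; 32 m² left.
Tenant Y: take in full, 14 m² for value 28 ; 18 left.
Fill the last 18 m² with part of Tenant U: 18/24 of it earns 13.5.
Total value = 158.5.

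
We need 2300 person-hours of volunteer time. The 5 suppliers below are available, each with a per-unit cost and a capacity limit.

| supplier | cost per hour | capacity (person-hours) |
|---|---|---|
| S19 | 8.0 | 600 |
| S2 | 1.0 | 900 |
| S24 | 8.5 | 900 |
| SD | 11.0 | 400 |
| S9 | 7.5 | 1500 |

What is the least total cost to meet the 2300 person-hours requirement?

11400

Use suppliers in increasing cost order.
S2 at 1.0: take all 900 person-hours ; 1400 still needed.
S9 at 7.5: take 1400 of its 1500 ; requirement met.
S19, S24, SD: unused.
Cost = 900×1.0 + 1400×7.5 = 11400.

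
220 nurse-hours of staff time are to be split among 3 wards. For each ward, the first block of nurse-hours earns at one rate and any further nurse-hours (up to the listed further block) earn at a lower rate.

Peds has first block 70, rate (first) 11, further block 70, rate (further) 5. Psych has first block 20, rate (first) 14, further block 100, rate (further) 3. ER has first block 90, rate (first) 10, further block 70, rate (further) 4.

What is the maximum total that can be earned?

2150

Rank every tier by rate: Psych/T1 14 > Peds/T1 11 > ER/T1 10 > Peds/T2 5 > ER/T2 4 > Psych/T2 3.
Fill Psych T1 block (20 at 14) — 200 left.
Peds/T1 (11): +70 — 130 left.
Fill ER T1 block (90 at 10) — 40 left.
Peds T2 at 5: only 40 left, fill 40.
Total = 14×20 + 11×70 + 10×90 + 5×40 = 2150.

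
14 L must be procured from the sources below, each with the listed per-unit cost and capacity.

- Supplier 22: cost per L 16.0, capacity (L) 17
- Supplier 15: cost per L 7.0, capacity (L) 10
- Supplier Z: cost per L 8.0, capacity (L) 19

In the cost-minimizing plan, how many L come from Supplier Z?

Cheapest first:
Take 10 from Supplier 15 at 7.0 → need 4 more.
Take 4 from Supplier Z at 8.0 to finish.
Supplier 22: unused.

4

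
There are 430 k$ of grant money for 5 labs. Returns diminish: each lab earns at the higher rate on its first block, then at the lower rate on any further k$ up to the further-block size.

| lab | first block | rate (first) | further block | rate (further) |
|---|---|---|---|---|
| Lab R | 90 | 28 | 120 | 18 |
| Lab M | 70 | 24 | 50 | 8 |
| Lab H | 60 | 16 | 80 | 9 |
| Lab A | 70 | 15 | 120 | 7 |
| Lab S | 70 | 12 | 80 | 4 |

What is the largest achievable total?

Treat each block as its own option and order by rate: Lab R/T1 28 > Lab M/T1 24 > Lab R/T2 18 > Lab H/T1 16 > Lab A/T1 15 > Lab S/T1 12 > Lab H/T2 9 > Lab M/T2 8 > Lab A/T2 7 > Lab S/T2 4.
Lab R/T1 (28): +90 ; 340 left.
Lab M/T1 (24): +70 ; 270 left.
Fill Lab R T2 block (120 at 18) ; 150 left.
Lab H/T1 (16): +60 ; 90 left.
Lab A T1 at 15: fill all 70 ; 20 left.
20 remain; put them into Lab S T1 at 12.
Total = 28×90 + 24×70 + 18×120 + 16×60 + 15×70 + 12×20 = 8610.

8610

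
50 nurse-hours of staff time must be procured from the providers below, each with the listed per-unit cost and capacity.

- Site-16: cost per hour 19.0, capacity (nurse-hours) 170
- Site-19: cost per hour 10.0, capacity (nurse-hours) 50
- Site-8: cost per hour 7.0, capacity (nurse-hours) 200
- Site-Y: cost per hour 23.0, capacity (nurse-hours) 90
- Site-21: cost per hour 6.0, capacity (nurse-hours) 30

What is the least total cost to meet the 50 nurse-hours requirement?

320

Use providers in increasing cost order.
Take 30 from Site-21 at 6.0 → need 20 more.
Site-8 at 7.0: take 20 of its 200 → requirement met.
Site-19, Site-16, Site-Y: unused.
Cost = 30×6.0 + 20×7.0 = 320.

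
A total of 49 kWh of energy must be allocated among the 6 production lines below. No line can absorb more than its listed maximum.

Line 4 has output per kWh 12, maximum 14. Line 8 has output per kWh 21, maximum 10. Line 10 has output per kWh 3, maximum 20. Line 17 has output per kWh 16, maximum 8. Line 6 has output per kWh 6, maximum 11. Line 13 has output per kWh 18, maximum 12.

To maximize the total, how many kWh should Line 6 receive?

Highest output per kWh first: Line 8 21 > Line 13 18 > Line 17 16 > Line 4 12 > Line 6 6 > Line 10 3.
Line 8 takes 10 to reach its cap of 10 — 39 left.
Line 13 takes 12 to reach its cap of 12 — 27 left.
Line 17 takes 8 to reach its cap of 8 — 19 left.
Line 4 takes 14 to reach its cap of 14 — 5 left.
Only 5 left; Line 6 takes them to reach 5.

5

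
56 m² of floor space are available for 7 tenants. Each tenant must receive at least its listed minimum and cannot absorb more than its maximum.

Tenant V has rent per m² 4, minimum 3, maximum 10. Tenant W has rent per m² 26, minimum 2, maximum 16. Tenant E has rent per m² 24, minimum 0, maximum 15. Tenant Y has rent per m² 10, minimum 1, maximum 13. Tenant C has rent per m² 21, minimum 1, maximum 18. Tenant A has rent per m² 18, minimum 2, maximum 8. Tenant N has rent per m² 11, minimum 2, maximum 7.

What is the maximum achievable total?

Meeting every minimum uses 3+2+0+1+1+2+2 = 11 m², leaving 45.
Highest rent per m² first: Tenant W 26 > Tenant E 24 > Tenant C 21 > Tenant A 18 > Tenant N 11 > Tenant Y 10 > Tenant V 4.
Give Tenant W 14 more to hit its cap of 16 — 31 left.
Give Tenant E 15 more to hit its cap of 15 — 16 left.
Tenant C: +16 (room for 17) → 17. Pool exhausted.
Total = 4×3 + 26×16 + 24×15 + 10×1 + 21×17 + 18×2 + 11×2 = 1213.

1213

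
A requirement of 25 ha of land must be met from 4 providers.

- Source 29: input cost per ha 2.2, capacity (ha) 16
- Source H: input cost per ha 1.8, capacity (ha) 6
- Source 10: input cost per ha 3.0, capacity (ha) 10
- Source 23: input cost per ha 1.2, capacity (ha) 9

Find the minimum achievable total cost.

43.6

Use providers in increasing cost order.
Source 23 at 1.2: take all 9 ha — 16 still needed.
Source H at 1.8: take all 6 ha — 10 still needed.
Take 10 from Source 29 at 2.2 to finish.
Source 10: unused.
Cost = 9×1.2 + 6×1.8 + 10×2.2 = 43.6.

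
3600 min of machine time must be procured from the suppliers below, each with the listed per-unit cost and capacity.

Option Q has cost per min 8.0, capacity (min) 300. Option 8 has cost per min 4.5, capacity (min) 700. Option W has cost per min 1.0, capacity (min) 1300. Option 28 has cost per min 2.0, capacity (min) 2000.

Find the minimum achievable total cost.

Cheapest first:
Take 1300 from Option W at 1.0 ; need 2300 more.
Option 28 at 2.0: take all 2000 min ; 300 still needed.
Option 8 (4.5): take the remaining 300 ; done.
Option Q: unused.
Cost = 1300×1.0 + 2000×2.0 + 300×4.5 = 6650.

6650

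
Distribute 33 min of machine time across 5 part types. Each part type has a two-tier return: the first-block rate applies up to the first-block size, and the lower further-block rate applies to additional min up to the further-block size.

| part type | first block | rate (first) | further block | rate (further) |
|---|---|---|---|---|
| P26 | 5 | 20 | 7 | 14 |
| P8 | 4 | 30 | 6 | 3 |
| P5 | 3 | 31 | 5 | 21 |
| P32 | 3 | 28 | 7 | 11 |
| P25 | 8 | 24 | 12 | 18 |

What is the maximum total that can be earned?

Treat each block as its own option and order by rate: P5/T1 31 > P8/T1 30 > P32/T1 28 > P25/T1 24 > P5/T2 21 > P26/T1 20 > P25/T2 18 > P26/T2 14 > P32/T2 11 > P8/T2 3.
P5/T1 (31): +3 — 30 left.
P8 T1 at 30: fill all 4 — 26 left.
P32/T1 (28): +3 — 23 left.
P25 T1 at 24: fill all 8 — 15 left.
P5/T2 (21): +5 — 10 left.
Fill P26 T1 block (5 at 20) — 5 left.
P25/T2: +5 of 12 at 18; pool empty.
Total = 31×3 + 30×4 + 28×3 + 24×8 + 21×5 + 20×5 + 18×5 = 784.

784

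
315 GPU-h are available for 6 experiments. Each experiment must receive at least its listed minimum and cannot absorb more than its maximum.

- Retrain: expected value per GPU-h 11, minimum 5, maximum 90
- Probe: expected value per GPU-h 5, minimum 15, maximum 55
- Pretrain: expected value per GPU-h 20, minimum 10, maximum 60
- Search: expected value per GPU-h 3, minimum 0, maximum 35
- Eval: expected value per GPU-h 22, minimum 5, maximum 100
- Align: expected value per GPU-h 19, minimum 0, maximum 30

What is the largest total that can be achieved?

5135

Meeting every minimum uses 5+15+10+0+5+0 = 35 GPU-h, leaving 280.
Order the experiments by expected value per GPU-h: Eval 22 > Pretrain 20 > Align 19 > Retrain 11 > Probe 5 > Search 3.
Eval takes 95 more to reach its cap of 100 → 185 left.
Pretrain takes 50 more to reach its cap of 60 → 135 left.
Align takes 30 more to reach its cap of 30 → 105 left.
Retrain: +85 to 90 (cap) → 20 left.
Probe: +20 (room for 40) → 35. Pool exhausted.
Total = 11×90 + 5×35 + 20×60 + 22×100 + 19×30 = 5135.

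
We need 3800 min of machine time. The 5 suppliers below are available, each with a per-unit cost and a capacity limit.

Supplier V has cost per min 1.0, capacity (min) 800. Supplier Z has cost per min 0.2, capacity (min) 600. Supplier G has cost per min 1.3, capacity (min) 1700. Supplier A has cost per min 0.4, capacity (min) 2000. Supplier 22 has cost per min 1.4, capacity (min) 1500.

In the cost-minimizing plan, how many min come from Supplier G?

Fill from the cheapest supplier first.
Take 600 from Supplier Z at 0.2 → need 3200 more.
Supplier A (0.4): use full 2000 → 1200 min to go.
Take 800 from Supplier V at 1.0 → need 400 more.
Supplier G (1.3): take the remaining 400 → done.
Supplier 22: unused.

400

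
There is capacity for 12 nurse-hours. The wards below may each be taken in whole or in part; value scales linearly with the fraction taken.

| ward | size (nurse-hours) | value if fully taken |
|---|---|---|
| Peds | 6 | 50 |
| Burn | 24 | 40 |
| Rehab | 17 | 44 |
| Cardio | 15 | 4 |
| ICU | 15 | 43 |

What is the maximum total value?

Best value per unit of size first: Peds 50/6≈8.33, ICU 43/15≈2.87, Rehab 44/17≈2.59, Burn 40/24≈1.67, Cardio 4/15≈0.267.
All 6 nurse-hours of Peds fit (value 50) — 6 remain.
6 nurse-hours left: a 6/15 share of ICU gives 43×6/15 = 17.2.
Total value = 67.2.

67.2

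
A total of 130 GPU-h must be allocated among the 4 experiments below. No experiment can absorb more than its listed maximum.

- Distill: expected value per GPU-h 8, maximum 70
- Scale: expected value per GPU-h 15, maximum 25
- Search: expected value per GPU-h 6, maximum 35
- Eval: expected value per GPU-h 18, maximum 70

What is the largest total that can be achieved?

1915

Highest expected value per GPU-h first: Eval 18 > Scale 15 > Distill 8 > Search 6.
Eval takes 70 to reach its cap of 70 ; 60 left.
Give Scale 25 to hit its cap of 25 ; 35 left.
Only 35 left; Distill takes them to reach 35.
Total = 8×35 + 15×25 + 18×70 = 1915.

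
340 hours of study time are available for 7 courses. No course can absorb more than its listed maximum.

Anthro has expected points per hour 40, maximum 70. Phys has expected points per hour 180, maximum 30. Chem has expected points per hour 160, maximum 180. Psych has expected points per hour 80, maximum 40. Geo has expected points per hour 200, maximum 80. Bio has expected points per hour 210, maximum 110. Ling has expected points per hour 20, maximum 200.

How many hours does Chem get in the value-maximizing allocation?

Order the courses by expected points per hour: Bio 210 > Geo 200 > Phys 180 > Chem 160 > Psych 80 > Anthro 40 > Ling 20.
Give Bio 110 to hit its cap of 110 → 230 left.
Geo: +80 to 80 (cap) → 150 left.
Phys takes 30 to reach its cap of 30 → 120 left.
Chem: +120 (room for 180) → 120. Pool exhausted.

120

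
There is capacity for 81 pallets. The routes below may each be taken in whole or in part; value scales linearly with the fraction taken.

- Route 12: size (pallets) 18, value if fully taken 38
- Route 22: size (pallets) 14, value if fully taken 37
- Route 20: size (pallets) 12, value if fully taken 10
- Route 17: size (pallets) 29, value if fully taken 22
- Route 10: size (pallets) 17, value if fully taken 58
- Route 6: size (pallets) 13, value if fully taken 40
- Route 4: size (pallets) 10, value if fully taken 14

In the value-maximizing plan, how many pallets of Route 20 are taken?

9

Best value per unit of size first: Route 10 58/17≈3.41, Route 6 40/13≈3.08, Route 22 37/14≈2.64, Route 12 38/18≈2.11, Route 4 14/10≈1.4, Route 20 10/12≈0.833, Route 17 22/29≈0.759.
Route 10: take in full, 17 pallets for value 58 ; 64 left.
Route 6: take in full, 13 pallets for value 40 ; 51 left.
Take all of Route 22 (14 pallets, value 37) ; 37 pallets left.
All 18 pallets of Route 12 fit (value 38) ; 19 remain.
All 10 pallets of Route 4 fit (value 14) ; 9 remain.
9 pallets left: a 9/12 share of Route 20 gives 10×9/12 = 7.5.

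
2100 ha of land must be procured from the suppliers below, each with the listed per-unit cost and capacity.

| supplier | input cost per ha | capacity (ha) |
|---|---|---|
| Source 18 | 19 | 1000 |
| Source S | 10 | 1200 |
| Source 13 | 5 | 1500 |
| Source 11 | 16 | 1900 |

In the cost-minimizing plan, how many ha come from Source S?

Cheapest first:
Source 13 at 5: take all 1500 ha → 600 still needed.
Take 600 from Source S at 10 to finish.
Source 11, Source 18: unused.

600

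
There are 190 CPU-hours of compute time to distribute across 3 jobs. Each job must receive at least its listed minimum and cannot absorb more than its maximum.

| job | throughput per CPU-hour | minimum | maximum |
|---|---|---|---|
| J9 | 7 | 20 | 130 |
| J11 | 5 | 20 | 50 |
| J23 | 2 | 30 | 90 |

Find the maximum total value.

Meeting every minimum uses 20+20+30 = 70 CPU-hours, leaving 120.
Highest throughput per CPU-hour first: J9 7 > J11 5 > J23 2.
J9: +110 to 130 (cap) ; 10 left.
Only 10 left; J11 takes them to reach 30.
Total = 7×130 + 5×30 + 2×30 = 1120.

1120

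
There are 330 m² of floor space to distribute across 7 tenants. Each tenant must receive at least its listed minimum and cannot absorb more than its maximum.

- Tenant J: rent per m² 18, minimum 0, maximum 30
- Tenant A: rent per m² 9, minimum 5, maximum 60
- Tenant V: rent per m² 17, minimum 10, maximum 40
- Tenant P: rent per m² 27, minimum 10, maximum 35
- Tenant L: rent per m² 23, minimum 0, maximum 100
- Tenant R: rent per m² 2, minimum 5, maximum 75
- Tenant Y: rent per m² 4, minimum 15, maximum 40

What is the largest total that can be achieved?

5215

Meeting every minimum uses 0+5+10+10+0+5+15 = 45 m², leaving 285.
Order the tenants by rent per m²: Tenant P 27 > Tenant L 23 > Tenant J 18 > Tenant V 17 > Tenant A 9 > Tenant Y 4 > Tenant R 2.
Give Tenant P 25 more to hit its cap of 35 ; 260 left.
Give Tenant L 100 more to hit its cap of 100 ; 160 left.
Tenant J takes 30 more to reach its cap of 30 ; 130 left.
Tenant V: +30 to 40 (cap) ; 100 left.
Tenant A takes 55 more to reach its cap of 60 ; 45 left.
Tenant Y takes 25 more to reach its cap of 40 ; 20 left.
Tenant R has room for 70 more but only 20 remain, so it gets 25.
Total = 18×30 + 9×60 + 17×40 + 27×35 + 23×100 + 2×25 + 4×40 = 5215.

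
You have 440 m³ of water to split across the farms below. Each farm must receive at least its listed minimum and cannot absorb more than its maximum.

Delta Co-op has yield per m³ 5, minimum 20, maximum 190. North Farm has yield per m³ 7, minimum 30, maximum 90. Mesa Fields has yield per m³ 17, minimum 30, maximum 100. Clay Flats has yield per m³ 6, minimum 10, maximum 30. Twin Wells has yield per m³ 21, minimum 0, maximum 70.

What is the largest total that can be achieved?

Meeting every minimum uses 20+30+30+10+0 = 90 m³, leaving 350.
Rank by yield per m³: Twin Wells 21 > Mesa Fields 17 > North Farm 7 > Clay Flats 6 > Delta Co-op 5.
Twin Wells: +70 to 70 (cap) — 280 left.
Mesa Fields takes 70 more to reach its cap of 100 — 210 left.
North Farm takes 60 more to reach its cap of 90 — 150 left.
Clay Flats takes 20 more to reach its cap of 30 — 130 left.
Delta Co-op has room for 170 more but only 130 remain, so it gets 150.
Total = 5×150 + 7×90 + 17×100 + 6×30 + 21×70 = 4730.

4730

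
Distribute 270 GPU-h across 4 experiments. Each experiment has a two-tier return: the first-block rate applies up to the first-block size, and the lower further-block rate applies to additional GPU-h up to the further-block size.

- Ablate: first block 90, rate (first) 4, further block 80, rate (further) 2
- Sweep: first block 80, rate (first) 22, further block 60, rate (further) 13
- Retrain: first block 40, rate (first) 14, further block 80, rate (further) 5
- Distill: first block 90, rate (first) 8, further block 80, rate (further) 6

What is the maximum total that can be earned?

Rank every tier by rate: Sweep/T1 22 > Retrain/T1 14 > Sweep/T2 13 > Distill/T1 8 > Distill/T2 6 > Retrain/T2 5 > Ablate/T1 4 > Ablate/T2 2.
Fill Sweep T1 block (80 at 22) → 190 left.
Retrain/T1 (14): +40 → 150 left.
Fill Sweep T2 block (60 at 13) → 90 left.
Fill Distill T1 block (90 at 8) → 0 left.
Total = 22×80 + 14×40 + 13×60 + 8×90 = 3820.

3820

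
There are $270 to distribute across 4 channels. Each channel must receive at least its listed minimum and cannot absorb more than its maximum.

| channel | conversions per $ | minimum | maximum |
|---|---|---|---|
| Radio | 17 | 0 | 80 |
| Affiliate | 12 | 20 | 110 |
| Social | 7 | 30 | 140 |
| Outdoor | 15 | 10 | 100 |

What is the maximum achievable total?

3790

Meeting every minimum uses 0+20+30+10 = 60 $, leaving 210.
Rank by conversions per $: Radio 17 > Outdoor 15 > Affiliate 12 > Social 7.
Radio: +80 to 80 (cap) → 130 left.
Outdoor: +90 to 100 (cap) → 40 left.
Affiliate has room for 90 more but only 40 remain, so it gets 60.
Total = 17×80 + 12×60 + 7×30 + 15×100 = 3790.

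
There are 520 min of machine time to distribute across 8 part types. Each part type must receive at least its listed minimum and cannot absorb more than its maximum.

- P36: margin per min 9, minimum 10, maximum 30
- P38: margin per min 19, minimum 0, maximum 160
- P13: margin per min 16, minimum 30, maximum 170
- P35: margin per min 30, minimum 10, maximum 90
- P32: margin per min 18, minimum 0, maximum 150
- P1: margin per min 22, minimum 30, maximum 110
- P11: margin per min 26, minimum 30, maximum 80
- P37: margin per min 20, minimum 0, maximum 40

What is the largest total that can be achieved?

Meeting every minimum uses 10+0+30+10+0+30+30+0 = 110 min, leaving 410.
Rank by margin per min: P35 30 > P11 26 > P1 22 > P37 20 > P38 19 > P32 18 > P13 16 > P36 9.
P35: +80 to 90 (cap) ; 330 left.
P11 takes 50 more to reach its cap of 80 ; 280 left.
Give P1 80 more to hit its cap of 110 ; 200 left.
P37 takes 40 more to reach its cap of 40 ; 160 left.
P38: +160 to 160 (cap) ; 0 left.
Total = 9×10 + 19×160 + 16×30 + 30×90 + 22×110 + 26×80 + 20×40 = 11610.

11610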